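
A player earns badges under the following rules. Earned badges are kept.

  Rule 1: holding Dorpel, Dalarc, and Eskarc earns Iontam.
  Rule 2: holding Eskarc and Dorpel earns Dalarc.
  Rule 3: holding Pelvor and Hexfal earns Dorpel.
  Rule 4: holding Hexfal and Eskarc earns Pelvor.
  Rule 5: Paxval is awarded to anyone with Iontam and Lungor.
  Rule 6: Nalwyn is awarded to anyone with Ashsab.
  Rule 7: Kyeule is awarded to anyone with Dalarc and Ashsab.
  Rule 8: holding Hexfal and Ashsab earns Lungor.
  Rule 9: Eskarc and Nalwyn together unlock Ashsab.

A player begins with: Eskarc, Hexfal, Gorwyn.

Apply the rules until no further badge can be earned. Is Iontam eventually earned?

Yes

With Hexfal and Eskarc, Pelvor is earned (Rule 4).
With Pelvor and Hexfal, Dorpel is earned (Rule 3).
With Eskarc and Dorpel, Dalarc is earned (Rule 2).
With Dorpel, Dalarc, and Eskarc, Iontam is earned (Rule 1).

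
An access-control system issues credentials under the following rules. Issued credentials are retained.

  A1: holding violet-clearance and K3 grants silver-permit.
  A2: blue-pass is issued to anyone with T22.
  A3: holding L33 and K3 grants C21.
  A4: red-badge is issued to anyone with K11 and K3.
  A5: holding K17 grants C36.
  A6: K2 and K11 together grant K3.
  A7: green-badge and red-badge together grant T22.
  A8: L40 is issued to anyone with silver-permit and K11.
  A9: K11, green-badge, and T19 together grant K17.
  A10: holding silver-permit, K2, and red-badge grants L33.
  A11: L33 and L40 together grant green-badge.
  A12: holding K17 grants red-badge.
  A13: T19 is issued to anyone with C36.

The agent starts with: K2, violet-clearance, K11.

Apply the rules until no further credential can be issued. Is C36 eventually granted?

No

C36 would need K17 (A5), but K17 is never granted.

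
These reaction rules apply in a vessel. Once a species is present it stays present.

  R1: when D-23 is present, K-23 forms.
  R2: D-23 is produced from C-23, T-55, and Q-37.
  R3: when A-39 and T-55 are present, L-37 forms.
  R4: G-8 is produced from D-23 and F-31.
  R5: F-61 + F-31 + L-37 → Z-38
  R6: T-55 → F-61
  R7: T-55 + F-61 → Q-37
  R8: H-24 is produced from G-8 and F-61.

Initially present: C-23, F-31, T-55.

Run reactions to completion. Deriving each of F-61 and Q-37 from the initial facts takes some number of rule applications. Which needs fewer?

F-61: T-55 present → F-61 forms (R6). [1 rule application]
Q-37: T-55 present → F-61 forms (R6). T-55 and F-61 present → Q-37 forms (R7). [2 rule applications]
F-61 needs fewer.

F-61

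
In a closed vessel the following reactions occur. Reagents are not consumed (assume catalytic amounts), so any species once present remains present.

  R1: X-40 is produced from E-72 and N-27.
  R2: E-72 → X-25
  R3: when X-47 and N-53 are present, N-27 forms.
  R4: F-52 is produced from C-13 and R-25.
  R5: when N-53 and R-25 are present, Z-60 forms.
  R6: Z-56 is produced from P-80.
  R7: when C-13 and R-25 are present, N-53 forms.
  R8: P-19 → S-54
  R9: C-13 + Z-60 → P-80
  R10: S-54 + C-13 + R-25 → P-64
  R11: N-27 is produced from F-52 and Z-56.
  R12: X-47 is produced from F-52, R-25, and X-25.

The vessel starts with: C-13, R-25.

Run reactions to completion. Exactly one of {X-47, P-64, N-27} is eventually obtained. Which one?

N-27

C-13 and R-25 present → N-53 forms (R7).
C-13 and R-25 present → F-52 forms (R4).
N-53 and R-25 present → Z-60 forms (R5).
C-13 and Z-60 present → P-80 forms (R9).
P-80 present → Z-56 forms (R6).
F-52 and Z-56 present → N-27 forms (R11).
X-47 would need F-52, R-25, and X-25 (R12), but X-25 never forms. P-64 would need S-54, C-13, and R-25 (R10), but S-54 never forms.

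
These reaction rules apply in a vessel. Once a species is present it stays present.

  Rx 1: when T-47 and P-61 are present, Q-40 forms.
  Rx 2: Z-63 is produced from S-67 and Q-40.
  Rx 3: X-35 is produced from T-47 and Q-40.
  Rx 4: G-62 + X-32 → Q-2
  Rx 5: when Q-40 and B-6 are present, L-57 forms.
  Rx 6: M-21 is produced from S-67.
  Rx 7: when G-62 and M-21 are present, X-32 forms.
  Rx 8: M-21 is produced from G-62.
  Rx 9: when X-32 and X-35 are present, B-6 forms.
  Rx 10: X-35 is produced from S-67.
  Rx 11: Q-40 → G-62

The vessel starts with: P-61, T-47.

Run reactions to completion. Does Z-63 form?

Z-63 would need S-67 and Q-40 (Rx 2), but S-67 never forms.

No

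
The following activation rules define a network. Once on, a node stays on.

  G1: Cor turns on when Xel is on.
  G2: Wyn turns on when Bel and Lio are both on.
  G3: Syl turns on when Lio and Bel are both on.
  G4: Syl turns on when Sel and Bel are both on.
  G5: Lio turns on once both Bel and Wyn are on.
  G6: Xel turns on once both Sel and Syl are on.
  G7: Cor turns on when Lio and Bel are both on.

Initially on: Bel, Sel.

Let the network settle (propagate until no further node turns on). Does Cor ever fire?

Sel and Bel are on, so Syl turns on (G4).
Sel and Syl are on, so Xel turns on (G6).
G1: Xel on → Cor on.

Yes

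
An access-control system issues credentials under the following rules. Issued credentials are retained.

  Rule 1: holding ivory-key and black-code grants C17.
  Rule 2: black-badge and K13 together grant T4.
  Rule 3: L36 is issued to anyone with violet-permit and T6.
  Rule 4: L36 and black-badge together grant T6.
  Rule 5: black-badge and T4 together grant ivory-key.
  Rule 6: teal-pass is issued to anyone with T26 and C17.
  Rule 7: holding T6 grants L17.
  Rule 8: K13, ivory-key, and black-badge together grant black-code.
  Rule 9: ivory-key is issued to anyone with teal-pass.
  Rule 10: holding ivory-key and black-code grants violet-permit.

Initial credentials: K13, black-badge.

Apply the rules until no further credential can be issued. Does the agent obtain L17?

L17 would need T6 (Rule 7), but T6 is never granted.

No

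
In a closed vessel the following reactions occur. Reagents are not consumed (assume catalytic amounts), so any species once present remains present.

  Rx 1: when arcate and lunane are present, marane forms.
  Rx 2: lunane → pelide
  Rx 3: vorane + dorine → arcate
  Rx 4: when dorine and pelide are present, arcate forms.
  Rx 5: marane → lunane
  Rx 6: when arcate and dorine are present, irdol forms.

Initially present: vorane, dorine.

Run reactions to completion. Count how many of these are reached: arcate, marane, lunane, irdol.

2

vorane and dorine present → arcate forms (Rx 3).
arcate and dorine present → irdol forms (Rx 6).
arcate: reached.
marane would need arcate and lunane (Rx 1), but lunane never forms.
lunane would need marane (Rx 5), but marane never forms.
irdol: reached.
Reached: arcate and irdol — 2 of the 4.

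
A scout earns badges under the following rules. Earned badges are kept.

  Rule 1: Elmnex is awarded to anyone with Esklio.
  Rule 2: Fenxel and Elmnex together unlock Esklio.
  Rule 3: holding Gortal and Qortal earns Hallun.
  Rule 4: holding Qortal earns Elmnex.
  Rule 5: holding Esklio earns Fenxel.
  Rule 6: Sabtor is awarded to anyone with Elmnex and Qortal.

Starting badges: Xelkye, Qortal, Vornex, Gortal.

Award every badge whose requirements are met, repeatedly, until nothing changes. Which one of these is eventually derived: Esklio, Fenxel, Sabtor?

Sabtor

With Qortal, Elmnex is earned (Rule 4).
With Elmnex and Qortal, Sabtor is earned (Rule 6).
Esklio would need Fenxel and Elmnex (Rule 2), but Fenxel is never earned. Fenxel would need Esklio (Rule 5), but Esklio is never earned.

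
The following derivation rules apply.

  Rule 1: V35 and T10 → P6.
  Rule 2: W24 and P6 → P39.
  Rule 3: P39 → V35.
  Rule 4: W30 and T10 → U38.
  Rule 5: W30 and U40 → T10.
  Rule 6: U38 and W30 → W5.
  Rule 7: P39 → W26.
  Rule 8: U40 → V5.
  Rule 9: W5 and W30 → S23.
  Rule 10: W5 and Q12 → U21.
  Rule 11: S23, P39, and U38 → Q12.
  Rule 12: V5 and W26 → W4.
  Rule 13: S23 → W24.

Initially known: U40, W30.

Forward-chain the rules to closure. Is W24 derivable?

Yes

From W30 and U40, Rule 5 gives T10.
From W30 and T10, Rule 4 gives U38.
From U38 and W30, Rule 6 gives W5.
W5 and W30 hold, so S23 follows (Rule 9).
From S23, Rule 13 gives W24.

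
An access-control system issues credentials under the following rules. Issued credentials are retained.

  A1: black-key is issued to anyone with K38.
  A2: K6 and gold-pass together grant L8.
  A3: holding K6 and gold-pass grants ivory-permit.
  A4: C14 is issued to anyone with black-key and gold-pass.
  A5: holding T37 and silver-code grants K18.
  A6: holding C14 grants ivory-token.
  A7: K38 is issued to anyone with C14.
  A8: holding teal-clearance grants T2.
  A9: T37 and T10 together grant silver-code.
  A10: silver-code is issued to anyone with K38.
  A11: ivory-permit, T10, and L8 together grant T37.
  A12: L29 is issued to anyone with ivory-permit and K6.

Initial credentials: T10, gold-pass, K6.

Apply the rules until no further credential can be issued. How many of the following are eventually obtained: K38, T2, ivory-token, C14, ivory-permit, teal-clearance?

Holding K6 and gold-pass grants ivory-permit (A3).
K38 would need C14 (A7), but C14 is never granted.
T2 would need teal-clearance (A8), but teal-clearance is never granted.
ivory-token would need C14 (A6), but C14 is never granted.
C14 would need black-key and gold-pass (A4), but black-key is never granted.
ivory-permit: reached.
No rule produces teal-clearance, and it is not given.
Reached: ivory-permit — 1 of the 6.

1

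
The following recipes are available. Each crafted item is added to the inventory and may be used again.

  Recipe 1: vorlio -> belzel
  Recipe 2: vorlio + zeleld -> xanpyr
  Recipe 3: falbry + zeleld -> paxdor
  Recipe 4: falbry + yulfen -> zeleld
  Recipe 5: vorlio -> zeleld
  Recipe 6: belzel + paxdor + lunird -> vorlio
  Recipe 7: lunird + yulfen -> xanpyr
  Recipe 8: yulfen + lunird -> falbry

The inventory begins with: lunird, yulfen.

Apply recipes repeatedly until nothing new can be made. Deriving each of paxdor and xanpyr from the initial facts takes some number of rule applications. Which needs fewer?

xanpyr

xanpyr: Using Recipe 7, lunird and yulfen make xanpyr. [1 rule application]
paxdor: Using Recipe 8, yulfen and lunird make falbry. Using Recipe 4, falbry and yulfen make zeleld. Using Recipe 3, falbry and zeleld make paxdor. [3 rule applications]
xanpyr needs fewer.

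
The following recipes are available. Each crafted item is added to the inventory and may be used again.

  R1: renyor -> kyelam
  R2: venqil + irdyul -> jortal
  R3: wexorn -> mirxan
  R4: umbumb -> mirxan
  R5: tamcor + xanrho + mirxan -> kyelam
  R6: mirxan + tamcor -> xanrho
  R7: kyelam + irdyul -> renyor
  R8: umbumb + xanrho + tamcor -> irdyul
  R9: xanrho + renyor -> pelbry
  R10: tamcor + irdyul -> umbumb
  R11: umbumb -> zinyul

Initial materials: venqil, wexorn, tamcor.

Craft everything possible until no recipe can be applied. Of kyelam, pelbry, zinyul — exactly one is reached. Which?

Using R3, wexorn makes mirxan.
Using R6, mirxan and tamcor make xanrho.
Using R5, tamcor, xanrho, and mirxan make kyelam.
pelbry would need xanrho and renyor (R9), but renyor is never obtained. zinyul would need umbumb (R11), but umbumb is never obtained.

kyelam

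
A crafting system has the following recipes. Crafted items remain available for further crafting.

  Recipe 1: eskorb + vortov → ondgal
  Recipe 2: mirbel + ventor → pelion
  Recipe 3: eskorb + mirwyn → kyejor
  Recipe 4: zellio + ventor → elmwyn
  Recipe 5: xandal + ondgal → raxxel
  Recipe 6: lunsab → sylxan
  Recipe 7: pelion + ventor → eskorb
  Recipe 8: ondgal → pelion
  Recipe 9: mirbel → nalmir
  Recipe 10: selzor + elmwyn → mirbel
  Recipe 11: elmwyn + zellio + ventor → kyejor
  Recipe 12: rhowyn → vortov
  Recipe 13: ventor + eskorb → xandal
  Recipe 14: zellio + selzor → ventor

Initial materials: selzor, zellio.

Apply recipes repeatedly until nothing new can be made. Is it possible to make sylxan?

sylxan would need lunsab (Recipe 6), but lunsab is never obtained.

No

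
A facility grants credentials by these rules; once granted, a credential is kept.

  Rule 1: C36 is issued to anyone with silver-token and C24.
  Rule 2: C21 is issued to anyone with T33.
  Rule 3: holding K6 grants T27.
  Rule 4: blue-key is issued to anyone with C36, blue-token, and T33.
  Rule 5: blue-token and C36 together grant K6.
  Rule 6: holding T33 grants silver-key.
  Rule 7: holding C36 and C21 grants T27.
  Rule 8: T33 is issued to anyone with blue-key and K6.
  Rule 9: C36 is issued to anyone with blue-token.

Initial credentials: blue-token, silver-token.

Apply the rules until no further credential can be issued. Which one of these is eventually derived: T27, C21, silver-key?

T27

Holding blue-token grants C36 (Rule 9).
Holding blue-token and C36 grants K6 (Rule 5).
Holding K6 grants T27 (Rule 3).
silver-key would need T33 (Rule 6), but T33 is never granted. C21 would need T33 (Rule 2), but T33 is never granted.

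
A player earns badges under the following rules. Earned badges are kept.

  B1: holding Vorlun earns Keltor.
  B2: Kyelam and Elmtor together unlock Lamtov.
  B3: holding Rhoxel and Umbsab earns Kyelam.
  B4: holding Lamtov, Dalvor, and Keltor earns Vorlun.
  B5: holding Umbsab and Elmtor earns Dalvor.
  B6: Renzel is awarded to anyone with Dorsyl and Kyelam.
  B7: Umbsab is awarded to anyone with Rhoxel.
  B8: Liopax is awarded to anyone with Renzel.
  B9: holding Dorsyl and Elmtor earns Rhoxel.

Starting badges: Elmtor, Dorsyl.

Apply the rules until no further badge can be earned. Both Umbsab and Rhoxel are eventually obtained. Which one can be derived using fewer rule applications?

Rhoxel: With Dorsyl and Elmtor, Rhoxel is earned (B9). [1 rule application]
Umbsab: With Dorsyl and Elmtor, Rhoxel is earned (B9). With Rhoxel, Umbsab is earned (B7). [2 rule applications]
Rhoxel needs fewer.

Rhoxel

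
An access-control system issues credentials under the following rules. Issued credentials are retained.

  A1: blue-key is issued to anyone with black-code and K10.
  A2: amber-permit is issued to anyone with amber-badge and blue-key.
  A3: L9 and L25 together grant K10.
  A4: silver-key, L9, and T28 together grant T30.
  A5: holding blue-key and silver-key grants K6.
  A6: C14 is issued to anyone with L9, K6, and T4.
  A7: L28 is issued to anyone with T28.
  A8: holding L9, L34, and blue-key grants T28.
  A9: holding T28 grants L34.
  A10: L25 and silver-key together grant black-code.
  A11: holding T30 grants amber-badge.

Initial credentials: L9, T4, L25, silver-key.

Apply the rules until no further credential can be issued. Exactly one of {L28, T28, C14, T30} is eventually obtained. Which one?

C14

Holding L9 and L25 grants K10 (A3).
Holding L25 and silver-key grants black-code (A10).
Holding black-code and K10 grants blue-key (A1).
Holding blue-key and silver-key grants K6 (A5).
Holding L9, K6, and T4 grants C14 (A6).
L28 would need T28 (A7), but T28 is never granted. T30 would need silver-key, L9, and T28 (A4), but T28 is never granted. T28 would need L9, L34, and blue-key (A8), but L34 is never granted.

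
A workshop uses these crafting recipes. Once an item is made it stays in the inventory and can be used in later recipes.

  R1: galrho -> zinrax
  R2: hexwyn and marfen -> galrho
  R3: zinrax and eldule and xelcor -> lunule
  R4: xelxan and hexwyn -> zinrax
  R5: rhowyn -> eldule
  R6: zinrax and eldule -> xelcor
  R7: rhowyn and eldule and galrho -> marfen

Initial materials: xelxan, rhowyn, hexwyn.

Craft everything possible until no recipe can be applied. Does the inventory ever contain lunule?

xelxan and hexwyn -> zinrax (R4).
Using R5, rhowyn makes eldule.
zinrax and eldule -> xelcor (R6).
zinrax and eldule and xelcor -> lunule (R3).

Yes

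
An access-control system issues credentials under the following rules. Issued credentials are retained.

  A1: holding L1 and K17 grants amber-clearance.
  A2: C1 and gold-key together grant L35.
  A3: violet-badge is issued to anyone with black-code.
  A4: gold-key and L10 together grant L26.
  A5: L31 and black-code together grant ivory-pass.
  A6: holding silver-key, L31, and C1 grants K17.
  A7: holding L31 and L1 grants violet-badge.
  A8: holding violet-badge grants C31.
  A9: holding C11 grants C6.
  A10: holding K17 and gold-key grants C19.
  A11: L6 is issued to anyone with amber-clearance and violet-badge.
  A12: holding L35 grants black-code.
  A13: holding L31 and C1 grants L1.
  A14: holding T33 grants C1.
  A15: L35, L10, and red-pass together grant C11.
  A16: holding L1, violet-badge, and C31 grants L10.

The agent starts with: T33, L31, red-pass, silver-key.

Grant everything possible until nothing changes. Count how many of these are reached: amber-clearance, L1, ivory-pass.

Holding T33 grants C1 (A14).
Holding L31 and C1 grants L1 (A13).
Holding silver-key, L31, and C1 grants K17 (A6).
Holding L1 and K17 grants amber-clearance (A1).
amber-clearance: reached.
L1: reached.
ivory-pass would need L31 and black-code (A5), but black-code is never granted.
Reached: amber-clearance and L1 — 2 of the 3.

2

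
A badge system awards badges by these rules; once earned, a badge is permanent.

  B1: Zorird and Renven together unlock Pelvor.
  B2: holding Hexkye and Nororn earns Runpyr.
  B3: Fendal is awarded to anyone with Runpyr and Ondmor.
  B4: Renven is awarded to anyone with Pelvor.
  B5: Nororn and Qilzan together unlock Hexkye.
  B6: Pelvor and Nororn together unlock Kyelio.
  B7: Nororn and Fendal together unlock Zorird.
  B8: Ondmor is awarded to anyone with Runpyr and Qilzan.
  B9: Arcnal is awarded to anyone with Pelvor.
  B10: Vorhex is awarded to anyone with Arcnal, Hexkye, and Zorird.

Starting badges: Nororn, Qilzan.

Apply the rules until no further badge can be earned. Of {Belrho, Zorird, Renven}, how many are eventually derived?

1

With Nororn and Qilzan, Hexkye is earned (B5).
With Hexkye and Nororn, Runpyr is earned (B2).
With Runpyr and Qilzan, Ondmor is earned (B8).
With Runpyr and Ondmor, Fendal is earned (B3).
With Nororn and Fendal, Zorird is earned (B7).
No rule produces Belrho, and it is not given.
Zorird: reached.
Renven would need Pelvor (B4), but Pelvor is never earned.
Reached: Zorird — 1 of the 3.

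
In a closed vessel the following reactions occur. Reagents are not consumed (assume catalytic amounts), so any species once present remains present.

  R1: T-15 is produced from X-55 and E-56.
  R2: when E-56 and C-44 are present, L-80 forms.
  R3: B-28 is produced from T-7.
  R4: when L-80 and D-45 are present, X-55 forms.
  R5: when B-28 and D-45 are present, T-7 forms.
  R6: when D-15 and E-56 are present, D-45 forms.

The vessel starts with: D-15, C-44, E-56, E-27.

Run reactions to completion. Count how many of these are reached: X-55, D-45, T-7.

2

D-15 and E-56 present → D-45 forms (R6).
E-56 and C-44 present → L-80 forms (R2).
L-80 and D-45 present → X-55 forms (R4).
X-55: reached.
D-45: reached.
T-7 would need B-28 and D-45 (R5), but B-28 never forms.
Reached: X-55 and D-45 — 2 of the 3.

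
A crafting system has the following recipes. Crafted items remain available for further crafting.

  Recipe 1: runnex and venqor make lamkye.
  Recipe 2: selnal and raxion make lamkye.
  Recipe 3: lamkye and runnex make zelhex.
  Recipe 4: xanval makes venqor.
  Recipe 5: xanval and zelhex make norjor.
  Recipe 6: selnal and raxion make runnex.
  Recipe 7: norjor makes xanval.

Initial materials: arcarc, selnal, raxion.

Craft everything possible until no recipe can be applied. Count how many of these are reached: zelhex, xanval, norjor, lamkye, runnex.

selnal and raxion → lamkye (Recipe 2).
Using Recipe 6, selnal and raxion make runnex.
Using Recipe 3, lamkye and runnex make zelhex.
zelhex: reached.
xanval would need norjor (Recipe 7), but norjor is never obtained.
norjor would need xanval and zelhex (Recipe 5), but xanval is never obtained.
lamkye: reached.
runnex: reached.
Reached: zelhex, lamkye, and runnex — 3 of the 5.

3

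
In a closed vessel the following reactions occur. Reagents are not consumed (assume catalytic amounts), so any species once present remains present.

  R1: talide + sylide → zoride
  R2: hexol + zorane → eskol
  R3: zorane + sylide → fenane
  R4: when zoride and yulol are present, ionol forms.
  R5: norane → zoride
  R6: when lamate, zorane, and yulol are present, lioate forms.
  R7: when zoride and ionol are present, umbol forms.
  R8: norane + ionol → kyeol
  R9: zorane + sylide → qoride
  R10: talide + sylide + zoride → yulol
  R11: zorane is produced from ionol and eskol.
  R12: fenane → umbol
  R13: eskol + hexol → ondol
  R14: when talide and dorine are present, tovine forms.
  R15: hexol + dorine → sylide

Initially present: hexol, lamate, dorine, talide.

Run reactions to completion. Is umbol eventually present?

hexol and dorine present → sylide forms (R15).
talide and sylide present → zoride forms (R1).
talide, sylide, and zoride present → yulol forms (R10).
zoride and yulol present → ionol forms (R4).
zoride and ionol present → umbol forms (R7).

Yes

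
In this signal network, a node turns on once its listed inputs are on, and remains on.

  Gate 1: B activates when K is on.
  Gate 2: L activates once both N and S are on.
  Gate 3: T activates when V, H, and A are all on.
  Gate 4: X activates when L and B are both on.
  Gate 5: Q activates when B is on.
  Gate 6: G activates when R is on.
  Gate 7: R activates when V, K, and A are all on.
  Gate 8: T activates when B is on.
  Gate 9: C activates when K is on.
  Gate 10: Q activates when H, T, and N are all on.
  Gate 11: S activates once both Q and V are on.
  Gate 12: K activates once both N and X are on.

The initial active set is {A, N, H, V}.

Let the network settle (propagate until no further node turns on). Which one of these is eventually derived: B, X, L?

V, H, and A are on, so T activates (Gate 3).
H, T, and N are on, so Q activates (Gate 10).
Gate 11: Q and V on → S on.
Gate 2: N and S on → L on.
X would need L and B (Gate 4), but B never turns on. B would need K (Gate 1), but K never turns on.

L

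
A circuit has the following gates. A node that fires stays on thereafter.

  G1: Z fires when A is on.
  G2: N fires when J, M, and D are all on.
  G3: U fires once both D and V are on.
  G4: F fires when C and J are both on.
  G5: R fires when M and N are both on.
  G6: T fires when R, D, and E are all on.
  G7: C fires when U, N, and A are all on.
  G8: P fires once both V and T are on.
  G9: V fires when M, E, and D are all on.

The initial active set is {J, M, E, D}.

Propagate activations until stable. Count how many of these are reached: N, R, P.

3

G9: M, E, and D on → V on.
J, M, and D are on, so N fires (G2).
G5: M and N on → R on.
G6: R, D, and E on → T on.
V and T are on, so P fires (G8).
N: reached.
R: reached.
P: reached.
All 3 are reached.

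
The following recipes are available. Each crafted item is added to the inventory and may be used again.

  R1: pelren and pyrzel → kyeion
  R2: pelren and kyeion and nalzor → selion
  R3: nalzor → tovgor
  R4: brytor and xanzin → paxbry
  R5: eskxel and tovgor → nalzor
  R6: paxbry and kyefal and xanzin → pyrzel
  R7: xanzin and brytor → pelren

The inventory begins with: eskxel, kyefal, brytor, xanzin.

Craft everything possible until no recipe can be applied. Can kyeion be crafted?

Using R7, xanzin and brytor make pelren.
Using R4, brytor and xanzin make paxbry.
Using R6, paxbry, kyefal, and xanzin make pyrzel.
pelren and pyrzel → kyeion (R1).

Yes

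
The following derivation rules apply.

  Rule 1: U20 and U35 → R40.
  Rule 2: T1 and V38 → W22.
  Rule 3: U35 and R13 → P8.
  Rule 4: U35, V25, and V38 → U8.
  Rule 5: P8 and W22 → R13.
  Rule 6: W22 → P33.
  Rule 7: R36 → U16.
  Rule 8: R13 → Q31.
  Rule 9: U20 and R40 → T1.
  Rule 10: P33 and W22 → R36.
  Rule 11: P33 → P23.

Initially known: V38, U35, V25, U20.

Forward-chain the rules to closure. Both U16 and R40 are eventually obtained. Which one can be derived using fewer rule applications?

R40

R40: U20 and U35 hold, so R40 follows (Rule 1). [1 rule application]
U16: From U20 and U35, Rule 1 gives R40. U20 and R40 hold, so T1 follows (Rule 9). From T1 and V38, Rule 2 gives W22. W22 holds, so P33 follows (Rule 6). P33 and W22 hold, so R36 follows (Rule 10). From R36, Rule 7 gives U16. [6 rule applications]
R40 needs fewer.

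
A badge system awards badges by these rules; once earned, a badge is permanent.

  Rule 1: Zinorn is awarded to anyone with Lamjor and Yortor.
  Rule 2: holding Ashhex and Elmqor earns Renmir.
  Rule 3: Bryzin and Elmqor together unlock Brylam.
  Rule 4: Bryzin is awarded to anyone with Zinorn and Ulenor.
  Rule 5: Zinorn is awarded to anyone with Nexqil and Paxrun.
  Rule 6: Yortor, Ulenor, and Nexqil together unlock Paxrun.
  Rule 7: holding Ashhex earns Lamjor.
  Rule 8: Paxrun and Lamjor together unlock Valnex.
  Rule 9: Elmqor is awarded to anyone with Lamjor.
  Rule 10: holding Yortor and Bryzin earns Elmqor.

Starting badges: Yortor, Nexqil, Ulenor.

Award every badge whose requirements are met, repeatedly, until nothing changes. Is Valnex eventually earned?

No

Valnex would need Paxrun and Lamjor (Rule 8), but Lamjor is never earned.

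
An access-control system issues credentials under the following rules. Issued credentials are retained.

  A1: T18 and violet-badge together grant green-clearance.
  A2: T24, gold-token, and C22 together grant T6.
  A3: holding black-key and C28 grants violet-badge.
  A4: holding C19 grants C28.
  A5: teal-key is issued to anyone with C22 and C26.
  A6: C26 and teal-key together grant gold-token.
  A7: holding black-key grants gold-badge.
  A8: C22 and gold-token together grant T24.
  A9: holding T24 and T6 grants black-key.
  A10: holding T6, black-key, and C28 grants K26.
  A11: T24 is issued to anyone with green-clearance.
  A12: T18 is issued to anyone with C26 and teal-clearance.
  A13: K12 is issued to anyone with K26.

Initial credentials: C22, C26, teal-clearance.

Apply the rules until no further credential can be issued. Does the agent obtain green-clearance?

No

green-clearance would need T18 and violet-badge (A1), but violet-badge is never granted.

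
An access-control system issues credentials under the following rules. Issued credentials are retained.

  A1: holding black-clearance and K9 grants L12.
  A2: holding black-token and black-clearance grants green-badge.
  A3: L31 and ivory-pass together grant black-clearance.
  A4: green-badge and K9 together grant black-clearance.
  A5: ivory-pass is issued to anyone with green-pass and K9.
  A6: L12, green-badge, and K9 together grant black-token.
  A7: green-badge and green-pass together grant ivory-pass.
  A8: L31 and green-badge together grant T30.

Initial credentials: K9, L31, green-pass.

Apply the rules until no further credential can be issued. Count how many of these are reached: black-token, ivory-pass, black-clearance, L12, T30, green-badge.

Holding green-pass and K9 grants ivory-pass (A5).
Holding L31 and ivory-pass grants black-clearance (A3).
Holding black-clearance and K9 grants L12 (A1).
black-token would need L12, green-badge, and K9 (A6), but green-badge is never granted.
ivory-pass: reached.
black-clearance: reached.
L12: reached.
T30 would need L31 and green-badge (A8), but green-badge is never granted.
green-badge would need black-token and black-clearance (A2), but black-token is never granted.
Reached: ivory-pass, black-clearance, and L12 — 3 of the 6.

3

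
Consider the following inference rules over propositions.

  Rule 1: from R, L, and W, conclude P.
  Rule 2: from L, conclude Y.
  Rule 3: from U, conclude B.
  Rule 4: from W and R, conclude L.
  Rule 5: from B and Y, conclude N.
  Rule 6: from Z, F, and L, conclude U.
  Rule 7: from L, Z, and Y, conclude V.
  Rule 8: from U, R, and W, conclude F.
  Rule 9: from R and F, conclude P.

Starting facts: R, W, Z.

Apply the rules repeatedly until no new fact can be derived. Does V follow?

Yes

From W and R, Rule 4 gives L.
L holds, so Y follows (Rule 2).
L, Z, and Y hold, so V follows (Rule 7).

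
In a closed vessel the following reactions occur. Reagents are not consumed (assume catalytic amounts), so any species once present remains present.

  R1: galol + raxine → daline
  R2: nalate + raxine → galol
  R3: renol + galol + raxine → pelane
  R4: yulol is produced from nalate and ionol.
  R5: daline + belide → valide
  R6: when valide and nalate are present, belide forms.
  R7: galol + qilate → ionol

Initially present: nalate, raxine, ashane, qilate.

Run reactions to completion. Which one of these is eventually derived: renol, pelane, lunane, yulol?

nalate and raxine present → galol forms (R2).
galol and qilate present → ionol forms (R7).
nalate and ionol present → yulol forms (R4).
No rule produces renol, and it is not given. No rule produces lunane, and it is not given. pelane would need renol, galol, and raxine (R3), but renol never forms.

yulol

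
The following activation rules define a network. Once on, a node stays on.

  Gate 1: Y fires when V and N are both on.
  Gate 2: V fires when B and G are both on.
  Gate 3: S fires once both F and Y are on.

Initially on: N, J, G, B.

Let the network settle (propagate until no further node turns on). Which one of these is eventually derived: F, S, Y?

Gate 2: B and G on → V on.
V and N are on, so Y fires (Gate 1).
No rule produces F, and it is not given. S would need F and Y (Gate 3), but F never turns on.

Y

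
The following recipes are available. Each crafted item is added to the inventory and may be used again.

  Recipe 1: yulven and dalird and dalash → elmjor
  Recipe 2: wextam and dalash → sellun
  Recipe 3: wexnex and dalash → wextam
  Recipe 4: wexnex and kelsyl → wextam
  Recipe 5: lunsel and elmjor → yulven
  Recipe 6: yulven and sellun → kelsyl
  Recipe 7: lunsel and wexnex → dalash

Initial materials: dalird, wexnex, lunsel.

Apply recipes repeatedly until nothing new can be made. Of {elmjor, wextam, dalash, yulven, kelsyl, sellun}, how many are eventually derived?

3

lunsel and wexnex → dalash (Recipe 7).
Using Recipe 3, wexnex and dalash make wextam.
wextam and dalash → sellun (Recipe 2).
elmjor would need yulven, dalird, and dalash (Recipe 1), but yulven is never obtained.
wextam: reached.
dalash: reached.
yulven would need lunsel and elmjor (Recipe 5), but elmjor is never obtained.
kelsyl would need yulven and sellun (Recipe 6), but yulven is never obtained.
sellun: reached.
Reached: wextam, dalash, and sellun — 3 of the 6.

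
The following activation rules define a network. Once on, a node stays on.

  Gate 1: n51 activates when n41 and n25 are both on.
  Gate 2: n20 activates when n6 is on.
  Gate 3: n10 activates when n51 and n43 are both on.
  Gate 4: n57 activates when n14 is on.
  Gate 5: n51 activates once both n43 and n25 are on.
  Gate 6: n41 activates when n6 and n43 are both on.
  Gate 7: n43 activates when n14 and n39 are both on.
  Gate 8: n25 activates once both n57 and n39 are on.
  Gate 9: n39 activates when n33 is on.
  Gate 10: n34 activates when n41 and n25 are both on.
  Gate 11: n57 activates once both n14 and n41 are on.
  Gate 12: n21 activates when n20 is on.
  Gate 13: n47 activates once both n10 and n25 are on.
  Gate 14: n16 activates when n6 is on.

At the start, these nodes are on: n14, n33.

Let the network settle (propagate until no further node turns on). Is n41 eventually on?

No

n41 would need n6 and n43 (Gate 6), but n6 never turns on.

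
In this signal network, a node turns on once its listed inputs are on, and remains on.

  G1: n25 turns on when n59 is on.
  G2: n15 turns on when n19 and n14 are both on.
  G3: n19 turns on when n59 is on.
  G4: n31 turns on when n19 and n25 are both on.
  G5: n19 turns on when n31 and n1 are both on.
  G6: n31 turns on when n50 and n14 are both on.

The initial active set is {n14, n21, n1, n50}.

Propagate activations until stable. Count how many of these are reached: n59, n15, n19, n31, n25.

3

n50 and n14 are on, so n31 turns on (G6).
n31 and n1 are on, so n19 turns on (G5).
G2: n19 and n14 on → n15 on.
No rule produces n59, and it is not given.
n15: reached.
n19: reached.
n31: reached.
n25 would need n59 (G1), but n59 never turns on.
Reached: n15, n19, and n31 — 3 of the 5.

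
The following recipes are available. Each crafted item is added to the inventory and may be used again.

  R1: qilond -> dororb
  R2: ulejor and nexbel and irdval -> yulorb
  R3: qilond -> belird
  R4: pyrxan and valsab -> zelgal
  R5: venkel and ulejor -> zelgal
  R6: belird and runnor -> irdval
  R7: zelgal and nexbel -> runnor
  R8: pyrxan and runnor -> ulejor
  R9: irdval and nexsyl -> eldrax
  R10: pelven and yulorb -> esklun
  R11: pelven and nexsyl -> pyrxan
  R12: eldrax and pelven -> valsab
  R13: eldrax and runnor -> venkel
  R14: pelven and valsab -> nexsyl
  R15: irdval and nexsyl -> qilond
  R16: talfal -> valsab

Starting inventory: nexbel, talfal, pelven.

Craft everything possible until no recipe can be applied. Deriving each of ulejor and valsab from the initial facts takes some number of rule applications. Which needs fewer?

valsab: Using R16, talfal makes valsab. [1 rule application]
ulejor: talfal -> valsab (R16). pelven and valsab -> nexsyl (R14). pelven and nexsyl -> pyrxan (R11). Using R4, pyrxan and valsab make zelgal. Using R7, zelgal and nexbel make runnor. Using R8, pyrxan and runnor make ulejor. [6 rule applications]
valsab needs fewer.

valsab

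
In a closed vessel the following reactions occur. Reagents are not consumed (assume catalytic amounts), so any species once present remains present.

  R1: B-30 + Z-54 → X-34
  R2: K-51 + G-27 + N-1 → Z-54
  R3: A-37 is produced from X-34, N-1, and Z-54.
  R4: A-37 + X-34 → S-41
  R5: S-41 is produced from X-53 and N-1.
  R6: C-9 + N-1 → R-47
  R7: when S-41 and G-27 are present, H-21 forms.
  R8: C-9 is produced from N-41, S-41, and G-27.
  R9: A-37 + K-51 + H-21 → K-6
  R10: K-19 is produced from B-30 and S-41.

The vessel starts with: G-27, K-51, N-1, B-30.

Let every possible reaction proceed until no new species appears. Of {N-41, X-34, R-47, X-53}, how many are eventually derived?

1

K-51, G-27, and N-1 present → Z-54 forms (R2).
B-30 and Z-54 present → X-34 forms (R1).
No rule produces N-41, and it is not given.
X-34: reached.
R-47 would need C-9 and N-1 (R6), but C-9 never forms.
No rule produces X-53, and it is not given.
Reached: X-34 — 1 of the 4.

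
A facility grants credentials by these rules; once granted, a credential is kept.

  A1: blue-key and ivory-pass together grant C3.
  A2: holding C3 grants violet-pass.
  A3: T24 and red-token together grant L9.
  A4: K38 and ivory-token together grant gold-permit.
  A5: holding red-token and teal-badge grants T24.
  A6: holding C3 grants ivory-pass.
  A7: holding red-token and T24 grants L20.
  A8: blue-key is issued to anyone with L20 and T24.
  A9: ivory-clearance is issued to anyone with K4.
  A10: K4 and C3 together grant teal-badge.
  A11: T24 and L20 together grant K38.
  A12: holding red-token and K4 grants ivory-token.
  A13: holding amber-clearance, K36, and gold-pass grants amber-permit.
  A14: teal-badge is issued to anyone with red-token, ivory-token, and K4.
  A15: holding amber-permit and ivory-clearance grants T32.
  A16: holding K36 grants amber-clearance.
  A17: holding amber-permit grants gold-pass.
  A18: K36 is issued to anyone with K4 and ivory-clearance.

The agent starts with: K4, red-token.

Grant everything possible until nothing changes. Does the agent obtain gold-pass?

No

gold-pass would need amber-permit (A17), but amber-permit is never granted.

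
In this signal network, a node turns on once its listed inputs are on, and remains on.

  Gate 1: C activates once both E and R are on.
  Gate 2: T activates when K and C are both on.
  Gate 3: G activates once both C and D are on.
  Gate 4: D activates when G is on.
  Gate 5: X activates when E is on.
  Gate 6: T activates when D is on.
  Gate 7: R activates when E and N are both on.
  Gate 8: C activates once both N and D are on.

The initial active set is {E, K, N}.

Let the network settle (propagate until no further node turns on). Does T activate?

Yes

Gate 7: E and N on → R on.
Gate 1: E and R on → C on.
Gate 2: K and C on → T on.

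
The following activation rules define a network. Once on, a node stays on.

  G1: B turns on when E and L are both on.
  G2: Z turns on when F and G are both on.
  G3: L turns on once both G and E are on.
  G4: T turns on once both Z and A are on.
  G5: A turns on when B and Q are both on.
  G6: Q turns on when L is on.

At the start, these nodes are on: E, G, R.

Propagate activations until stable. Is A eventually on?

Yes

G3: G and E on → L on.
L is on, so Q turns on (G6).
G1: E and L on → B on.
G5: B and Q on → A on.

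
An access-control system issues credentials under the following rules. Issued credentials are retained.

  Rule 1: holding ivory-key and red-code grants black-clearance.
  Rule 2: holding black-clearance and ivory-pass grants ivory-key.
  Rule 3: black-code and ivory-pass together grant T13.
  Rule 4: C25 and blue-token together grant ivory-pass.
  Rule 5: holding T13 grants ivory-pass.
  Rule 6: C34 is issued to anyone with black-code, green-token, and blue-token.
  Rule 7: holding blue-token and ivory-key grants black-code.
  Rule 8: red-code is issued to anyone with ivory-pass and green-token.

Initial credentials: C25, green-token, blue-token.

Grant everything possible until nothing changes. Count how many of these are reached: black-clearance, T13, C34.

black-clearance would need ivory-key and red-code (Rule 1), but ivory-key is never granted.
T13 would need black-code and ivory-pass (Rule 3), but black-code is never granted.
C34 would need black-code, green-token, and blue-token (Rule 6), but black-code is never granted.
None of the 3 are reached.

0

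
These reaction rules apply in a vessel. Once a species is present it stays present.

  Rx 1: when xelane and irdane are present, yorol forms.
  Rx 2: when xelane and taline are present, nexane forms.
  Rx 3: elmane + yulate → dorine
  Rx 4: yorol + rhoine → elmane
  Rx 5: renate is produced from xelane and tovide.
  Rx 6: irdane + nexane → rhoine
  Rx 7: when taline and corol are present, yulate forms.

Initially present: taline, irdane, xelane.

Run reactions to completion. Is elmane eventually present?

xelane and taline present → nexane forms (Rx 2).
xelane and irdane present → yorol forms (Rx 1).
irdane and nexane present → rhoine forms (Rx 6).
yorol and rhoine present → elmane forms (Rx 4).

Yes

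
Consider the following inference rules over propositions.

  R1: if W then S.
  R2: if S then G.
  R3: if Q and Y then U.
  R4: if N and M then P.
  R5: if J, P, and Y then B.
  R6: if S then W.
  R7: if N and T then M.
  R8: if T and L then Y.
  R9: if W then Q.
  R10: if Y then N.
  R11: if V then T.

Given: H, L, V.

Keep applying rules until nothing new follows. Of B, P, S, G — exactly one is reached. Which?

P

From V, R11 gives T.
From T and L, R8 gives Y.
From Y, R10 gives N.
N and T hold, so M follows (R7).
From N and M, R4 gives P.
S would need W (R1), but W is never established. G would need S (R2), but S is never established. B would need J, P, and Y (R5), but J is never established.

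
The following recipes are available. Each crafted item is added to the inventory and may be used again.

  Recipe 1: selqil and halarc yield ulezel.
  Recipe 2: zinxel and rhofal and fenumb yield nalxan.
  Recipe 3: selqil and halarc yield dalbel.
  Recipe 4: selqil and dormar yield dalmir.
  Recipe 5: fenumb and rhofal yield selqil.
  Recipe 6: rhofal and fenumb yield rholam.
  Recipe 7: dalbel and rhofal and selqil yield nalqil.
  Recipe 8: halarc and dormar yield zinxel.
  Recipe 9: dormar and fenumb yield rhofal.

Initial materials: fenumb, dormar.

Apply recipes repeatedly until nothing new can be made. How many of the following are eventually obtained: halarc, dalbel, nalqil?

0

No rule produces halarc, and it is not given.
dalbel would need selqil and halarc (Recipe 3), but halarc is never obtained.
nalqil would need dalbel, rhofal, and selqil (Recipe 7), but dalbel is never obtained.
None of the 3 are reached.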